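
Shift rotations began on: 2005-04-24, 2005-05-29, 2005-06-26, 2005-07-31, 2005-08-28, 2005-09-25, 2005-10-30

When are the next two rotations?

2005-11-27, 2005-12-25

All Sundays; the gaps (35, 28, 35, 28, 28, 35) vary with month length.
This is the last Sunday of each month.
November 2005 ends with Sunday 2005-11-27.
December 2005 ends with Sunday 2005-12-25.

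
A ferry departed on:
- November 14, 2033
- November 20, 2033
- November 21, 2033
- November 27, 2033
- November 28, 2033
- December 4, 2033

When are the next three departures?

The gap pattern 6, 1, 6, 1, 6 repeats every 2 events.
These are the Mondays and Sundays of each week.
The following Monday is December 5, 2033.
Next Sunday: December 11, 2033.
The following Monday is December 12, 2033.

December 5, 2033; December 11, 2033; December 12, 2033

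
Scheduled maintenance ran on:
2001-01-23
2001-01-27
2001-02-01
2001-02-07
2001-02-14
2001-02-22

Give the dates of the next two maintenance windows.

2001-03-03, 2001-03-13

Intervals are 4, 5, 6, 7, 8 days — an arithmetic progression with common difference 1.
Next gap: 9 days. 2001-02-22 + 9 days = 2001-03-03.
Next gap: 10 days. 2001-03-03 + 10 days = 2001-03-13.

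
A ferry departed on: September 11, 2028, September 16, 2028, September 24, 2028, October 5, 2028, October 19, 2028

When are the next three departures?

Gaps: 5, 8, 11, 14 days — each gap is 3 larger than the previous one.
Next gap: 17 days. October 19, 2028 + 17 days = November 5, 2028.
Next gap: 20 days. November 5, 2028 + 20 days = November 25, 2028.
Next gap: 23 days. November 25, 2028 + 23 days = December 18, 2028.

November 5, 2028; November 25, 2028; December 18, 2028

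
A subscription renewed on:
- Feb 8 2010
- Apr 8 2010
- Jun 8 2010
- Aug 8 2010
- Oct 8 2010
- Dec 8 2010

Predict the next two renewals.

Gaps: 59, 61, 61, 61, 61 days — not constant. Every event is on the 8th of the month.
Pattern: the 8th of every 2 months.
Next: February 2011 → Feb 8 2011.
Next: April 2011 → Apr 8 2011.

Feb 8 2011, Apr 8 2011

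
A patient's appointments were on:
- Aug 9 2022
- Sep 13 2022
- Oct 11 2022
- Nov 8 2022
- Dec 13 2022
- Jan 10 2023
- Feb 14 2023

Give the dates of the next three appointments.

Mar 14 2023, Apr 11 2023, May 9 2023

These are Tuesdays at 28- or 35-day spacing (35, 28, 28, 35, 28, 35).
The pattern: 2nd Tuesday of the month.
2nd Tuesday of March 2023: Mar 14 2023.
2nd Tuesday of April 2023: Apr 11 2023.
2nd Tuesday of May 2023: May 9 2023.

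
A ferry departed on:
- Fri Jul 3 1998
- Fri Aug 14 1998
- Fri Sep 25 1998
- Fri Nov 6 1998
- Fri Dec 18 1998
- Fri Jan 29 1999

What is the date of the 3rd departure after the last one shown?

Gaps between consecutive events: 42, 42, 42, 42, 42 days — a constant 42-day interval.
Fri Jan 29 1999 + 42 days = Fri Mar 12 1999.
Fri Mar 12 1999 + 42 days = Fri Apr 23 1999.
Fri Apr 23 1999 + 42 days = Fri Jun 4 1999.

Fri Jun 4 1999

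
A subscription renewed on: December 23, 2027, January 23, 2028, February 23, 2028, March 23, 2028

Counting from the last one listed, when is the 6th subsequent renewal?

September 23, 2028

The day-of-month is always 23 (31, 31, 29 days between events).
So this recurs on the 23rd of each month.
Next: April 2028 → April 23, 2028.
May 2028: May 23, 2028.
June 2028: June 23, 2028.
Next: July 2028 → July 23, 2028.
August 2028: August 23, 2028.
Next: September 2028 → September 23, 2028.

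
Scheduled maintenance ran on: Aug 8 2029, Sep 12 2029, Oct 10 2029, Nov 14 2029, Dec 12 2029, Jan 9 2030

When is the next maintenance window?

These are Wednesdays at 28- or 35-day spacing (35, 28, 35, 28, 28).
The pattern: 2nd Wednesday of the month.
February 2030 — 2nd Wednesday is Feb 13 2030.

Feb 13 2030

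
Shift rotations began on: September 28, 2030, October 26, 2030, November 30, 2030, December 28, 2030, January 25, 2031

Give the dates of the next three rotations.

Every date is a Saturday; gaps 28, 35, 28, 28 days.
Each is the last Saturday of its month (at least one falls on the 29th or later, ruling out '4th Saturday').
February 2031 ends with Saturday February 22, 2031.
March 2031 ends with Saturday March 29, 2031.
April 2031 ends with Saturday April 26, 2031.

February 22, 2031; March 29, 2031; April 26, 2031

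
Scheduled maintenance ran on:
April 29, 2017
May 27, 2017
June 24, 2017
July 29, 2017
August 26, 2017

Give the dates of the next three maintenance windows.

All Saturdays; the gaps (28, 28, 35, 28) vary with month length.
This is the last Saturday of each month.
September 2017 ends with Saturday September 30, 2017.
October 2017 ends with Saturday October 28, 2017.
November 2017 ends with Saturday November 25, 2017.

September 30, 2017; October 28, 2017; November 25, 2017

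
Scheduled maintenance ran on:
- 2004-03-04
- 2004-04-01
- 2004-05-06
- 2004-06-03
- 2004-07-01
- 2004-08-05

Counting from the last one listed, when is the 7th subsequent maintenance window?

2005-03-03

All dates are Thursdays, 28, 35, 28, 28, 35 days apart.
Specifically, the 1st Thursday of each month.
September 2004 — 1st Thursday is 2004-09-02.
October 2004 — 1st Thursday is 2004-10-07.
November 2004 — 1st Thursday is 2004-11-04.
December 2004 — 1st Thursday is 2004-12-02.
January 2005 — 1st Thursday is 2005-01-06.
1st Thursday of February 2005: 2005-02-03.
1st Thursday of March 2005: 2005-03-03.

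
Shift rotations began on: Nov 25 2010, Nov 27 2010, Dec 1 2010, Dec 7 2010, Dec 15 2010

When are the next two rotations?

Dec 25 2010, Jan 6 2011

The spacing grows by 2 each time: 2, 4, 6, 8 days.
Next gap: 10 days. Dec 15 2010 + 10 days = Dec 25 2010.
Next gap: 12 days. Dec 25 2010 + 12 days = Jan 6 2011.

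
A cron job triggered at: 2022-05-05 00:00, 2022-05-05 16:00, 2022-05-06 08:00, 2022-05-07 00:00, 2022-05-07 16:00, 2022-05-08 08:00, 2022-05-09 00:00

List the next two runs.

2022-05-09 16:00, 2022-05-10 08:00

The interval is a steady 16 hours (16, 16, 16, 16, 16, 16).
2022-05-09 00:00 + 16 h = 2022-05-09 16:00.
2022-05-09 16:00 + 16 h = 2022-05-10 08:00.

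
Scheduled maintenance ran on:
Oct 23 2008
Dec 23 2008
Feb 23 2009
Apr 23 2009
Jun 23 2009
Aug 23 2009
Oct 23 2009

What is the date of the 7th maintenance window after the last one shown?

Each date is the 23rd; the gaps (61, 62, 59, 61, 61, 61) track the month lengths.
The rule is the 23rd of every 2 months.
Next: December 2009 → Dec 23 2009.
Next: February 2010 → Feb 23 2010.
Next: April 2010 → Apr 23 2010.
Next: June 2010 → Jun 23 2010.
Next: August 2010 → Aug 23 2010.
October 2010: Oct 23 2010.
Next: December 2010 → Dec 23 2010.

Dec 23 2010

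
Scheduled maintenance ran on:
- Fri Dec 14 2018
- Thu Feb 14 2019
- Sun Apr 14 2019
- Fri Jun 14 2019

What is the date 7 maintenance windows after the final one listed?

Gaps: 62, 59, 61 days — not constant. Every event is on the 14th of the month.
Pattern: the 14th of every 2 months.
Next: August 2019 → Wed Aug 14 2019.
Next: October 2019 → Mon Oct 14 2019.
December 2019: Sat Dec 14 2019.
February 2020: Fri Feb 14 2020.
Next: April 2020 → Tue Apr 14 2020.
Next: June 2020 → Sun Jun 14 2020.
August 2020: Fri Aug 14 2020.

Fri Aug 14 2020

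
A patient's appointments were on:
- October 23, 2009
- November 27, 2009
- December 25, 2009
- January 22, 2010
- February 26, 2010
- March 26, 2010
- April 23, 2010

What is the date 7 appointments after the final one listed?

November 26, 2010

These are Fridays at 28- or 35-day spacing (35, 28, 28, 35, 28, 28).
The pattern: 4th Friday of the month.
May 2010 — 4th Friday is May 28, 2010.
4th Friday of June 2010: June 25, 2010.
4th Friday of July 2010: July 23, 2010.
August 2010 — 4th Friday is August 27, 2010.
4th Friday of September 2010: September 24, 2010.
4th Friday of October 2010: October 22, 2010.
November 2010 — 4th Friday is November 26, 2010.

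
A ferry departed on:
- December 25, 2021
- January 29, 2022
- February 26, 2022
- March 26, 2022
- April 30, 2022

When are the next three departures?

May 28, 2022; June 25, 2022; July 30, 2022

Every date is a Saturday; gaps 35, 28, 28, 35 days.
Each is the last Saturday of its month (at least one falls on the 29th or later, ruling out '4th Saturday').
Last Saturday of May 2022: May 28, 2022.
Last Saturday of June 2022: June 25, 2022.
July 2022 ends with Saturday July 30, 2022.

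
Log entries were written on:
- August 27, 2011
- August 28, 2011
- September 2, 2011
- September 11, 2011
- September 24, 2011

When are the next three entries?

Gaps: 1, 5, 9, 13 days — each gap is 4 larger than the previous one.
Next gap: 17 days. September 24, 2011 + 17 days = October 11, 2011.
Next gap: 21 days. October 11, 2011 + 21 days = November 1, 2011.
Next gap: 25 days. November 1, 2011 + 25 days = November 26, 2011.

October 11, 2011; November 1, 2011; November 26, 2011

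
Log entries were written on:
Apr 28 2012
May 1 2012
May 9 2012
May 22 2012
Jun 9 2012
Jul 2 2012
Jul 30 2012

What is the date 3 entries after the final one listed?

Gaps: 3, 8, 13, 18, 23, 28 days — each gap is 5 larger than the previous one.
Next gap: 33 days. Jul 30 2012 + 33 days = Sep 1 2012.
Next gap: 38 days. Sep 1 2012 + 38 days = Oct 9 2012.
Next gap: 43 days. Oct 9 2012 + 43 days = Nov 21 2012.

Nov 21 2012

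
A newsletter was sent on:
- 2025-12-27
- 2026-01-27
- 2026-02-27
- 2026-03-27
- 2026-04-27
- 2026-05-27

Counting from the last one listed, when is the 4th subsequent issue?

2026-09-27

Gaps: 31, 31, 28, 31, 30 days — not constant. Every event is on the 27th of the month.
Pattern: the 27th of each month.
June 2026: 2026-06-27.
Next: July 2026 → 2026-07-27.
Next: August 2026 → 2026-08-27.
Next: September 2026 → 2026-09-27.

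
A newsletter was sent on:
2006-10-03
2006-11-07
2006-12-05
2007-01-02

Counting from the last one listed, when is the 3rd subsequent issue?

These are Tuesdays at 28- or 35-day spacing (35, 28, 28).
The pattern: 1st Tuesday of the month.
1st Tuesday of February 2007: 2007-02-06.
1st Tuesday of March 2007: 2007-03-06.
1st Tuesday of April 2007: 2007-04-03.

2007-04-03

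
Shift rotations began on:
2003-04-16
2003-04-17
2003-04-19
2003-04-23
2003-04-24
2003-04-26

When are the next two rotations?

Gaps: 1, 2, 4, 1, 2 days — not constant, but cyclic with period 3.
The events fall on every Wednesday, Thursday and Saturday.
The following Wednesday is 2003-04-30.
Next Thursday: 2003-05-01.

2003-04-30, 2003-05-01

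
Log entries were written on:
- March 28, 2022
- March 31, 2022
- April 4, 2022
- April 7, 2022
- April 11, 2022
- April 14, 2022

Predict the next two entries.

April 18, 2022; April 21, 2022

Gaps: 3, 4, 3, 4, 3 days — not constant, but cyclic with period 2.
The events fall on every Monday and Thursday.
The following Monday is April 18, 2022.
The following Thursday is April 21, 2022.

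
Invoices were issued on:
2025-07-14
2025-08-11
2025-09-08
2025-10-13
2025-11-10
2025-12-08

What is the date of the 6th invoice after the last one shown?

2026-06-08

Gaps: 28, 28, 35, 28, 28 days — a mix of 28 and 35. Every date is a Monday.
Each is the 2nd Monday of its month.
2nd Monday of January 2026: 2026-01-12.
February 2026 — 2nd Monday is 2026-02-09.
2nd Monday of March 2026: 2026-03-09.
2nd Monday of April 2026: 2026-04-13.
2nd Monday of May 2026: 2026-05-11.
June 2026 — 2nd Monday is 2026-06-08.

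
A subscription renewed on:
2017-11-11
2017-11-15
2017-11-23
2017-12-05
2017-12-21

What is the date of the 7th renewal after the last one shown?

2018-08-02

Intervals are 4, 8, 12, 16 days — an arithmetic progression with common difference 4.
Next gap: 20 days. 2017-12-21 + 20 days = 2018-01-10.
Next gap: 24 days. 2018-01-10 + 24 days = 2018-02-03.
Next gap: 28 days. 2018-02-03 + 28 days = 2018-03-03.
Next gap: 32 days. 2018-03-03 + 32 days = 2018-04-04.
Next gap: 36 days. 2018-04-04 + 36 days = 2018-05-10.
Next gap: 40 days. 2018-05-10 + 40 days = 2018-06-19.
Next gap: 44 days. 2018-06-19 + 44 days = 2018-08-02.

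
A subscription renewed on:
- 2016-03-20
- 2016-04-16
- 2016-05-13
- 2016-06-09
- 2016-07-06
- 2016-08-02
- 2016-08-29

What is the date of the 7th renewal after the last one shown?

2017-03-06

Every event comes 27 days after the last (27, 27, 27, 27, 27, 27).
2016-08-29 + 27 days = 2016-09-25.
2016-09-25 + 27 days = 2016-10-22.
2016-10-22 + 27 days = 2016-11-18.
2016-11-18 + 27 days = 2016-12-15.
2016-12-15 + 27 days = 2017-01-11.
2017-01-11 + 27 days = 2017-02-07.
2017-02-07 + 27 days = 2017-03-06.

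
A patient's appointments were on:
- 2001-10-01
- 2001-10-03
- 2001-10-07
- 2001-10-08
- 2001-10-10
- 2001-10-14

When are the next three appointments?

2001-10-15, 2001-10-17, 2001-10-21

Every event lands on a Monday or Wednesday or Sunday (gaps cycle 2, 4, 1, 2, 4).
So the schedule is: every Monday, Wednesday and Sunday.
Next Monday: 2001-10-15.
Next Wednesday: 2001-10-17.
Next Sunday: 2001-10-21.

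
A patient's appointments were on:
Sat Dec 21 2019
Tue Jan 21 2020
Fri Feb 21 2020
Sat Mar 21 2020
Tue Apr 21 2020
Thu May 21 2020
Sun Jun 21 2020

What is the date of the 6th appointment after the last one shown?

Gaps: 31, 31, 29, 31, 30, 31 days — not constant. Every event is on the 21st of the month.
Pattern: the 21st of each month.
July 2020: Tue Jul 21 2020.
August 2020: Fri Aug 21 2020.
Next: September 2020 → Mon Sep 21 2020.
October 2020: Wed Oct 21 2020.
November 2020: Sat Nov 21 2020.
Next: December 2020 → Mon Dec 21 2020.

Mon Dec 21 2020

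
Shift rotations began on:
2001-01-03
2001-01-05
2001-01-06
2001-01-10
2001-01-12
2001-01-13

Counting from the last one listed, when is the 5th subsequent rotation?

Gaps: 2, 1, 4, 2, 1 days — not constant, but cyclic with period 3.
The events fall on every Wednesday, Friday and Saturday.
The following Wednesday is 2001-01-17.
The following Friday is 2001-01-19.
Next Saturday: 2001-01-20.
The following Wednesday is 2001-01-24.
Next Friday: 2001-01-26.

2001-01-26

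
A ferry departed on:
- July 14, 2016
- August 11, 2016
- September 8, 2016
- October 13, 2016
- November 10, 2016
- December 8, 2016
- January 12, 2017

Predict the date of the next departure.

All dates are Thursdays, 28, 28, 35, 28, 28, 35 days apart.
Specifically, the 2nd Thursday of each month.
February 2017 — 2nd Thursday is February 9, 2017.

February 9, 2017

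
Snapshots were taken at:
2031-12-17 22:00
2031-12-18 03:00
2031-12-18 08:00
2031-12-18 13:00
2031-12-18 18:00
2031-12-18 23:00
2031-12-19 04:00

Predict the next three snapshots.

2031-12-19 09:00, 2031-12-19 14:00, 2031-12-19 19:00

Spacing: 5, 5, 5, 5, 5, 5 h — constant 5 h.
2031-12-19 04:00 + 5 h = 2031-12-19 09:00.
2031-12-19 09:00 + 5 h = 2031-12-19 14:00.
2031-12-19 14:00 + 5 h = 2031-12-19 19:00.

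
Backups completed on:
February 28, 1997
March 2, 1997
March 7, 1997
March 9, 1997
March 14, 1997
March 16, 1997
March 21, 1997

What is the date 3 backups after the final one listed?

March 30, 1997

Every event lands on a Friday or Sunday (gaps cycle 2, 5, 2, 5, 2, 5).
So the schedule is: every Friday and Sunday.
Next Sunday: March 23, 1997.
Next Friday: March 28, 1997.
The following Sunday is March 30, 1997.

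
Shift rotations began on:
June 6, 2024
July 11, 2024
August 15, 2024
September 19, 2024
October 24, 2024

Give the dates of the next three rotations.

November 28, 2024; January 2, 2025; February 6, 2025

Gaps between consecutive events: 35, 35, 35, 35 days — a constant 35-day interval.
October 24, 2024 + 35 days = November 28, 2024.
November 28, 2024 + 35 days = January 2, 2025.
January 2, 2025 + 35 days = February 6, 2025.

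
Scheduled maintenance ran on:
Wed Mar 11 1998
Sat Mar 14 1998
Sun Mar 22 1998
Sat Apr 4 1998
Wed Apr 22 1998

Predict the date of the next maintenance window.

Fri May 15 1998

Gaps: 3, 8, 13, 18 days — each gap is 5 larger than the previous one.
Next gap: 23 days. Wed Apr 22 1998 + 23 days = Fri May 15 1998.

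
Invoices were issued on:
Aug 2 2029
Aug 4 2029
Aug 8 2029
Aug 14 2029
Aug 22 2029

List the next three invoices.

Gaps: 2, 4, 6, 8 days — each gap is 2 larger than the previous one.
Next gap: 10 days. Aug 22 2029 + 10 days = Sep 1 2029.
Next gap: 12 days. Sep 1 2029 + 12 days = Sep 13 2029.
Next gap: 14 days. Sep 13 2029 + 14 days = Sep 27 2029.

Sep 1 2029, Sep 13 2029, Sep 27 2029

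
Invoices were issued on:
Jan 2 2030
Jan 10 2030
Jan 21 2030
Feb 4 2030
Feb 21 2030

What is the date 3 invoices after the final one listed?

Gaps: 8, 11, 14, 17 days — each gap is 3 larger than the previous one.
Next gap: 20 days. Feb 21 2030 + 20 days = Mar 13 2030.
Next gap: 23 days. Mar 13 2030 + 23 days = Apr 5 2030.
Next gap: 26 days. Apr 5 2030 + 26 days = May 1 2030.

May 1 2030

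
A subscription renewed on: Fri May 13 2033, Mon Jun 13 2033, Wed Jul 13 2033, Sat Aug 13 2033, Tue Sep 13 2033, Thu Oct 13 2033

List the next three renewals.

Sun Nov 13 2033, Tue Dec 13 2033, Fri Jan 13 2034

Each date is the 13th; the gaps (31, 30, 31, 31, 30) track the month lengths.
The rule is the 13th of each month.
November 2033: Sun Nov 13 2033.
December 2033: Tue Dec 13 2033.
Next: January 2034 → Fri Jan 13 2034.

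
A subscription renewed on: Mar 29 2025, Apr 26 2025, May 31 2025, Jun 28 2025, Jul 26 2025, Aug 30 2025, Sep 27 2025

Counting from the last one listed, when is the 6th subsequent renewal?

Mar 28 2026

Every date is a Saturday; gaps 28, 35, 28, 28, 35, 28 days.
Each is the last Saturday of its month (at least one falls on the 29th or later, ruling out '4th Saturday').
Last Saturday of October 2025: Oct 25 2025.
November 2025 ends with Saturday Nov 29 2025.
Last Saturday of December 2025: Dec 27 2025.
January 2026 ends with Saturday Jan 31 2026.
February 2026 ends with Saturday Feb 28 2026.
Last Saturday of March 2026: Mar 28 2026.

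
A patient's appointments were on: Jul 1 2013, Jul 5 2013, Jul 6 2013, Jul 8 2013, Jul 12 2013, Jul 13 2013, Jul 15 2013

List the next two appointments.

Jul 19 2013, Jul 20 2013

Every event lands on a Monday or Friday or Saturday (gaps cycle 4, 1, 2, 4, 1, 2).
So the schedule is: every Monday, Friday and Saturday.
Next Friday: Jul 19 2013.
The following Saturday is Jul 20 2013.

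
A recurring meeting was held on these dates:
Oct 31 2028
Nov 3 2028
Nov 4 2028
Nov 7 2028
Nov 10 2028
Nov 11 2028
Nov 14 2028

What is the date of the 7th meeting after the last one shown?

Gaps: 3, 1, 3, 3, 1, 3 days — not constant, but cyclic with period 3.
The events fall on every Tuesday, Friday and Saturday.
The following Friday is Nov 17 2028.
The following Saturday is Nov 18 2028.
The following Tuesday is Nov 21 2028.
Next Friday: Nov 24 2028.
The following Saturday is Nov 25 2028.
The following Tuesday is Nov 28 2028.
The following Friday is Dec 1 2028.

Dec 1 2028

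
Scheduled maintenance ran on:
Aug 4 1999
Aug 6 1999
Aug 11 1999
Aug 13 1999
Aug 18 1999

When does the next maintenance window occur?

Aug 20 1999

The gap pattern 2, 5, 2, 5 repeats every 2 events.
These are the Wednesdays and Fridays of each week.
Next Friday: Aug 20 1999.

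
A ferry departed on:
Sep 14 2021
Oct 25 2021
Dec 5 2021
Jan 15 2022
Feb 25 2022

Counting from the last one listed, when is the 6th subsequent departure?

Oct 29 2022

Every event comes 41 days after the last (41, 41, 41, 41).
Feb 25 2022 + 41 days = Apr 7 2022.
Apr 7 2022 + 41 days = May 18 2022.
May 18 2022 + 41 days = Jun 28 2022.
Jun 28 2022 + 41 days = Aug 8 2022.
Aug 8 2022 + 41 days = Sep 18 2022.
Sep 18 2022 + 41 days = Oct 29 2022.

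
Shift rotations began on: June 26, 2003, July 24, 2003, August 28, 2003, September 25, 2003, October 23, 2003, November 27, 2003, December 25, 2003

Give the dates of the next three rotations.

These are Thursdays at 28- or 35-day spacing (28, 35, 28, 28, 35, 28).
The pattern: 4th Thursday of the month.
January 2004 — 4th Thursday is January 22, 2004.
4th Thursday of February 2004: February 26, 2004.
March 2004 — 4th Thursday is March 25, 2004.

January 22, 2004; February 26, 2004; March 25, 2004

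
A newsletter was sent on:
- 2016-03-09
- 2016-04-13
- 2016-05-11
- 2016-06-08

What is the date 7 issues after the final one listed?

These are Wednesdays at 28- or 35-day spacing (35, 28, 28).
The pattern: 2nd Wednesday of the month.
2nd Wednesday of July 2016: 2016-07-13.
August 2016 — 2nd Wednesday is 2016-08-10.
September 2016 — 2nd Wednesday is 2016-09-14.
October 2016 — 2nd Wednesday is 2016-10-12.
November 2016 — 2nd Wednesday is 2016-11-09.
December 2016 — 2nd Wednesday is 2016-12-14.
January 2017 — 2nd Wednesday is 2017-01-11.

2017-01-11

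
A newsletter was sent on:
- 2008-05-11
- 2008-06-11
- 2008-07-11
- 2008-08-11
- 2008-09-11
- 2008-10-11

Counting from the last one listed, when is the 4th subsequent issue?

2009-02-11

Each date is the 11th; the gaps (31, 30, 31, 31, 30) track the month lengths.
The rule is the 11th of each month.
November 2008: 2008-11-11.
December 2008: 2008-12-11.
January 2009: 2009-01-11.
Next: February 2009 → 2009-02-11.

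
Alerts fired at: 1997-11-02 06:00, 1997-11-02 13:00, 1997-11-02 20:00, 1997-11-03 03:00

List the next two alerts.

Gaps: 7, 7, 7 hours — each event is 7 hours after the previous one.
1997-11-03 03:00 + 7 h = 1997-11-03 10:00.
1997-11-03 10:00 + 7 h = 1997-11-03 17:00.

1997-11-03 10:00, 1997-11-03 17:00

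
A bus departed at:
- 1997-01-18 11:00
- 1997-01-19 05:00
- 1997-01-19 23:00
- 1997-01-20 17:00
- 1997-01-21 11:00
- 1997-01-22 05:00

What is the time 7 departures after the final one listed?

Spacing: 18, 18, 18, 18, 18 h — constant 18 h.
1997-01-22 05:00 + 18 h = 1997-01-22 23:00.
1997-01-22 23:00 + 18 h = 1997-01-23 17:00.
1997-01-23 17:00 + 18 h = 1997-01-24 11:00.
1997-01-24 11:00 + 18 h = 1997-01-25 05:00.
1997-01-25 05:00 + 18 h = 1997-01-25 23:00.
1997-01-25 23:00 + 18 h = 1997-01-26 17:00.
1997-01-26 17:00 + 18 h = 1997-01-27 11:00.

1997-01-27 11:00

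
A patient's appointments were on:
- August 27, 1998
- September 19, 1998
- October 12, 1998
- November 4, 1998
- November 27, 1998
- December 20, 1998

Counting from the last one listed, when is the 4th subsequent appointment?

Every event comes 23 days after the last (23, 23, 23, 23, 23).
December 20, 1998 + 23 days = January 12, 1999.
January 12, 1999 + 23 days = February 4, 1999.
February 4, 1999 + 23 days = February 27, 1999.
February 27, 1999 + 23 days = March 22, 1999.

March 22, 1999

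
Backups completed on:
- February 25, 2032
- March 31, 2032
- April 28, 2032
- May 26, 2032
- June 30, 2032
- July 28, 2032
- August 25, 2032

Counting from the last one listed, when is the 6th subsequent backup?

February 23, 2033

Every date is a Wednesday; gaps 35, 28, 28, 35, 28, 28 days.
Each is the last Wednesday of its month (at least one falls on the 29th or later, ruling out '4th Wednesday').
September 2032 ends with Wednesday September 29, 2032.
Last Wednesday of October 2032: October 27, 2032.
November 2032 ends with Wednesday November 24, 2032.
December 2032 ends with Wednesday December 29, 2032.
January 2033 ends with Wednesday January 26, 2033.
Last Wednesday of February 2033: February 23, 2033.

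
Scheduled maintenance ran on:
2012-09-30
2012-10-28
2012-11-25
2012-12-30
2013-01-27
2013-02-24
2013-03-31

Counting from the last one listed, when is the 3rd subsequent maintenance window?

2013-06-30

Every date is a Sunday; gaps 28, 28, 35, 28, 28, 35 days.
Each is the last Sunday of its month (at least one falls on the 29th or later, ruling out '4th Sunday').
April 2013 ends with Sunday 2013-04-28.
May 2013 ends with Sunday 2013-05-26.
June 2013 ends with Sunday 2013-06-30.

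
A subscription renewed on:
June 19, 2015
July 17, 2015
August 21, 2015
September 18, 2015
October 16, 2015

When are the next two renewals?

November 20, 2015; December 18, 2015

Gaps: 28, 35, 28, 28 days — a mix of 28 and 35. Every date is a Friday.
Each is the 3rd Friday of its month.
November 2015 — 3rd Friday is November 20, 2015.
December 2015 — 3rd Friday is December 18, 2015.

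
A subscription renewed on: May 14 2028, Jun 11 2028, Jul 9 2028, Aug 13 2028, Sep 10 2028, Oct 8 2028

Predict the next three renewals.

Nov 12 2028, Dec 10 2028, Jan 14 2029

All dates are Sundays, 28, 28, 35, 28, 28 days apart.
Specifically, the 2nd Sunday of each month.
2nd Sunday of November 2028: Nov 12 2028.
December 2028 — 2nd Sunday is Dec 10 2028.
January 2029 — 2nd Sunday is Jan 14 2029.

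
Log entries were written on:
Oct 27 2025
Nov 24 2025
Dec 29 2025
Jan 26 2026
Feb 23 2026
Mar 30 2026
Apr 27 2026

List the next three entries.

May 25 2026, Jun 29 2026, Jul 27 2026

All Mondays; the gaps (28, 35, 28, 28, 35, 28) vary with month length.
This is the last Monday of each month.
May 2026 ends with Monday May 25 2026.
June 2026 ends with Monday Jun 29 2026.
July 2026 ends with Monday Jul 27 2026.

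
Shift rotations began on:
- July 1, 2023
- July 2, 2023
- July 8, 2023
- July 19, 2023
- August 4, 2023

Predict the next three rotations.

Gaps: 1, 6, 11, 16 days — each gap is 5 larger than the previous one.
Next gap: 21 days. August 4, 2023 + 21 days = August 25, 2023.
Next gap: 26 days. August 25, 2023 + 26 days = September 20, 2023.
Next gap: 31 days. September 20, 2023 + 31 days = October 21, 2023.

August 25, 2023; September 20, 2023; October 21, 2023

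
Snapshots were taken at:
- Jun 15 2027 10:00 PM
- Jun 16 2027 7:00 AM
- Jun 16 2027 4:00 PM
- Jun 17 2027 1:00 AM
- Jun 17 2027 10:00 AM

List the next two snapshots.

Jun 17 2027 7:00 PM, Jun 18 2027 4:00 AM

Spacing: 9, 9, 9, 9 h — constant 9 h.
Jun 17 2027 10:00 AM + 9 h = Jun 17 2027 7:00 PM.
Jun 17 2027 7:00 PM + 9 h = Jun 18 2027 4:00 AM.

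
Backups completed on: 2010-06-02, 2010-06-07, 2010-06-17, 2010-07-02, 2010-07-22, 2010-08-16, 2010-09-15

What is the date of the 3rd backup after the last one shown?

2011-01-13

The spacing grows by 5 each time: 5, 10, 15, 20, 25, 30 days.
Next gap: 35 days. 2010-09-15 + 35 days = 2010-10-20.
Next gap: 40 days. 2010-10-20 + 40 days = 2010-11-29.
Next gap: 45 days. 2010-11-29 + 45 days = 2011-01-13.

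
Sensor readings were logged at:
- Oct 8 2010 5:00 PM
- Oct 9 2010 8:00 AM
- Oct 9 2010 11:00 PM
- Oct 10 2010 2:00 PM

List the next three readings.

Oct 11 2010 5:00 AM, Oct 11 2010 8:00 PM, Oct 12 2010 11:00 AM

Gaps: 15, 15, 15 hours — each event is 15 hours after the previous one.
Oct 10 2010 2:00 PM + 15 h = Oct 11 2010 5:00 AM.
Oct 11 2010 5:00 AM + 15 h = Oct 11 2010 8:00 PM.
Oct 11 2010 8:00 PM + 15 h = Oct 12 2010 11:00 AM.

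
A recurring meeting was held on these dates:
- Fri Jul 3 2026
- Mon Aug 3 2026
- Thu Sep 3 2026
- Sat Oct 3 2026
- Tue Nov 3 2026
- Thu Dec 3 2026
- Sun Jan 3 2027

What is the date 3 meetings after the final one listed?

Each date is the 3rd; the gaps (31, 31, 30, 31, 30, 31) track the month lengths.
The rule is the 3rd of each month.
February 2027: Wed Feb 3 2027.
March 2027: Wed Mar 3 2027.
Next: April 2027 → Sat Apr 3 2027.

Sat Apr 3 2027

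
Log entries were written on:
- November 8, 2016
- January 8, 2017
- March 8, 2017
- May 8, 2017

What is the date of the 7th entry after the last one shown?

Each date is the 8th; the gaps (61, 59, 61) track the month lengths.
The rule is the 8th of every 2 months.
July 2017: July 8, 2017.
Next: September 2017 → September 8, 2017.
Next: November 2017 → November 8, 2017.
Next: January 2018 → January 8, 2018.
March 2018: March 8, 2018.
Next: May 2018 → May 8, 2018.
July 2018: July 8, 2018.

July 8, 2018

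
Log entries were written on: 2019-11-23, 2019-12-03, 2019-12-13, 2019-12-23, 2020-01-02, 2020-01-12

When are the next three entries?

Every event comes 10 days after the last (10, 10, 10, 10, 10).
2020-01-12 + 10 days = 2020-01-22.
2020-01-22 + 10 days = 2020-02-01.
2020-02-01 + 10 days = 2020-02-11.

2020-01-22, 2020-02-01, 2020-02-11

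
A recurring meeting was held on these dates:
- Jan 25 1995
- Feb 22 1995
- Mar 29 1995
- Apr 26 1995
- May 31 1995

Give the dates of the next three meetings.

All Wednesdays; the gaps (28, 35, 28, 35) vary with month length.
This is the last Wednesday of each month.
June 1995 ends with Wednesday Jun 28 1995.
July 1995 ends with Wednesday Jul 26 1995.
August 1995 ends with Wednesday Aug 30 1995.

Jun 28 1995, Jul 26 1995, Aug 30 1995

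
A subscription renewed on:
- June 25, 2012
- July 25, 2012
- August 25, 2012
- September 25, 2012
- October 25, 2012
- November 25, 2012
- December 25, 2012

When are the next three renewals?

January 25, 2013; February 25, 2013; March 25, 2013

Each date is the 25th; the gaps (30, 31, 31, 30, 31, 30) track the month lengths.
The rule is the 25th of each month.
Next: January 2013 → January 25, 2013.
Next: February 2013 → February 25, 2013.
Next: March 2013 → March 25, 2013.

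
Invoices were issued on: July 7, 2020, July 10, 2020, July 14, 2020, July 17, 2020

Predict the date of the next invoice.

Every event lands on a Tuesday or Friday (gaps cycle 3, 4, 3).
So the schedule is: every Tuesday and Friday.
The following Tuesday is July 21, 2020.

July 21, 2020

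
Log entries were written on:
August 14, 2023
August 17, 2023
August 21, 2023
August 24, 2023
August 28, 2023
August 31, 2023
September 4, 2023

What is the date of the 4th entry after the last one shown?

September 18, 2023

Gaps: 3, 4, 3, 4, 3, 4 days — not constant, but cyclic with period 2.
The events fall on every Monday and Thursday.
Next Thursday: September 7, 2023.
The following Monday is September 11, 2023.
Next Thursday: September 14, 2023.
The following Monday is September 18, 2023.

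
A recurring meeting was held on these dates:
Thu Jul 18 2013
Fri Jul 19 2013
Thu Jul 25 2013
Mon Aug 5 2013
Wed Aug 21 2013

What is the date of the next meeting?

Gaps: 1, 6, 11, 16 days — each gap is 5 larger than the previous one.
Next gap: 21 days. Wed Aug 21 2013 + 21 days = Wed Sep 11 2013.

Wed Sep 11 2013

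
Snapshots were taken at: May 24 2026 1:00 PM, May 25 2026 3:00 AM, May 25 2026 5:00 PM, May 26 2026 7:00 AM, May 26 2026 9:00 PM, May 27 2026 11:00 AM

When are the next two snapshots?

May 28 2026 1:00 AM, May 28 2026 3:00 PM

Spacing: 14, 14, 14, 14, 14 h — constant 14 h.
May 27 2026 11:00 AM + 14 h = May 28 2026 1:00 AM.
May 28 2026 1:00 AM + 14 h = May 28 2026 3:00 PM.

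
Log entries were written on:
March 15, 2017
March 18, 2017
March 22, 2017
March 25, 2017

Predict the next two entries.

Gaps: 3, 4, 3 days — not constant, but cyclic with period 2.
The events fall on every Wednesday and Saturday.
The following Wednesday is March 29, 2017.
Next Saturday: April 1, 2017.

March 29, 2017; April 1, 2017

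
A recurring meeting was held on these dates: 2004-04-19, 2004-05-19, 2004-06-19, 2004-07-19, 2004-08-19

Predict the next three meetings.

2004-09-19, 2004-10-19, 2004-11-19

Each date is the 19th; the gaps (30, 31, 30, 31) track the month lengths.
The rule is the 19th of each month.
Next: September 2004 → 2004-09-19.
Next: October 2004 → 2004-10-19.
November 2004: 2004-11-19.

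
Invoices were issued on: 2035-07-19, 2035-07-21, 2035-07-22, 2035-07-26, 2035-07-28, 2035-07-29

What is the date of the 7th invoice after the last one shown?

2035-08-16

Every event lands on a Thursday or Saturday or Sunday (gaps cycle 2, 1, 4, 2, 1).
So the schedule is: every Thursday, Saturday and Sunday.
Next Thursday: 2035-08-02.
The following Saturday is 2035-08-04.
Next Sunday: 2035-08-05.
The following Thursday is 2035-08-09.
The following Saturday is 2035-08-11.
Next Sunday: 2035-08-12.
The following Thursday is 2035-08-16.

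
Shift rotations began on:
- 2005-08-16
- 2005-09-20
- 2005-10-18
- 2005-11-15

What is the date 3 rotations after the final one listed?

2006-02-21

All dates are Tuesdays, 35, 28, 28 days apart.
Specifically, the 3rd Tuesday of each month.
December 2005 — 3rd Tuesday is 2005-12-20.
3rd Tuesday of January 2006: 2006-01-17.
3rd Tuesday of February 2006: 2006-02-21.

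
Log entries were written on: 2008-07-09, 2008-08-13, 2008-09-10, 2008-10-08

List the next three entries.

Gaps: 35, 28, 28 days — a mix of 28 and 35. Every date is a Wednesday.
Each is the 2nd Wednesday of its month.
2nd Wednesday of November 2008: 2008-11-12.
2nd Wednesday of December 2008: 2008-12-10.
2nd Wednesday of January 2009: 2009-01-14.

2008-11-12, 2008-12-10, 2009-01-14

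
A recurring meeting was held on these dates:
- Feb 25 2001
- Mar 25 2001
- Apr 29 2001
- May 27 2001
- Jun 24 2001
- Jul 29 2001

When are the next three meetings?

These are Sundays with 28, 35, 28, 28, 35-day gaps.
Each is the final Sunday of its month — Apr 29 2001 is past the 28th, so '4th Sunday' doesn't fit.
August 2001 ends with Sunday Aug 26 2001.
September 2001 ends with Sunday Sep 30 2001.
October 2001 ends with Sunday Oct 28 2001.

Aug 26 2001, Sep 30 2001, Oct 28 2001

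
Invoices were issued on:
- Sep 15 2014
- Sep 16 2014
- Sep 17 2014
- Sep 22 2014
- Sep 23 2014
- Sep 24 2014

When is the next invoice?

Sep 29 2014

The gap pattern 1, 1, 5, 1, 1 repeats every 3 events.
These are the Mondays, Tuesdays and Wednesdays of each week.
Next Monday: Sep 29 2014.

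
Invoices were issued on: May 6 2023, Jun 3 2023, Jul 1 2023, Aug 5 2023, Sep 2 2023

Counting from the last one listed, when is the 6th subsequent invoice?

Mar 2 2024

Gaps: 28, 28, 35, 28 days — a mix of 28 and 35. Every date is a Saturday.
Each is the 1st Saturday of its month.
1st Saturday of October 2023: Oct 7 2023.
1st Saturday of November 2023: Nov 4 2023.
December 2023 — 1st Saturday is Dec 2 2023.
January 2024 — 1st Saturday is Jan 6 2024.
February 2024 — 1st Saturday is Feb 3 2024.
1st Saturday of March 2024: Mar 2 2024.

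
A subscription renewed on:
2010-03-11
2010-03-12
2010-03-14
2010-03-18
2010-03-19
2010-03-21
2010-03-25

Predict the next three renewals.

Every event lands on a Thursday or Friday or Sunday (gaps cycle 1, 2, 4, 1, 2, 4).
So the schedule is: every Thursday, Friday and Sunday.
The following Friday is 2010-03-26.
The following Sunday is 2010-03-28.
The following Thursday is 2010-04-01.

2010-03-26, 2010-03-28, 2010-04-01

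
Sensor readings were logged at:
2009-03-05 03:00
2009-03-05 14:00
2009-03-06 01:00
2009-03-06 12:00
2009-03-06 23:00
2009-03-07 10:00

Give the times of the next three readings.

2009-03-07 21:00, 2009-03-08 08:00, 2009-03-08 19:00

Spacing: 11, 11, 11, 11, 11 h — constant 11 h.
2009-03-07 10:00 + 11 h = 2009-03-07 21:00.
2009-03-07 21:00 + 11 h = 2009-03-08 08:00.
2009-03-08 08:00 + 11 h = 2009-03-08 19:00.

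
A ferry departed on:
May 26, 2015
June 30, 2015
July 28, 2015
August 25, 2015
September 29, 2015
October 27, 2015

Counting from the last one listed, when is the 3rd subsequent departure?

All Tuesdays; the gaps (35, 28, 28, 35, 28) vary with month length.
This is the last Tuesday of each month.
November 2015 ends with Tuesday November 24, 2015.
December 2015 ends with Tuesday December 29, 2015.
January 2016 ends with Tuesday January 26, 2016.

January 26, 2016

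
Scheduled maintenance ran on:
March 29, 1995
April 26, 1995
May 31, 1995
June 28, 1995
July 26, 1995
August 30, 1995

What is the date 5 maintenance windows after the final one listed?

January 31, 1996

All Wednesdays; the gaps (28, 35, 28, 28, 35) vary with month length.
This is the last Wednesday of each month.
Last Wednesday of September 1995: September 27, 1995.
Last Wednesday of October 1995: October 25, 1995.
Last Wednesday of November 1995: November 29, 1995.
December 1995 ends with Wednesday December 27, 1995.
Last Wednesday of January 1996: January 31, 1996.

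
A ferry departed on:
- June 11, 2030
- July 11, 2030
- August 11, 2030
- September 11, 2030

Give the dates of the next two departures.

Gaps: 30, 31, 31 days — not constant. Every event is on the 11th of the month.
Pattern: the 11th of each month.
October 2030: October 11, 2030.
November 2030: November 11, 2030.

October 11, 2030; November 11, 2030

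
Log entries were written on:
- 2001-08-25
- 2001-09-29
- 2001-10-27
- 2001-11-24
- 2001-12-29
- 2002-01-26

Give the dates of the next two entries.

2002-02-23, 2002-03-30

Every date is a Saturday; gaps 35, 28, 28, 35, 28 days.
Each is the last Saturday of its month (at least one falls on the 29th or later, ruling out '4th Saturday').
February 2002 ends with Saturday 2002-02-23.
March 2002 ends with Saturday 2002-03-30.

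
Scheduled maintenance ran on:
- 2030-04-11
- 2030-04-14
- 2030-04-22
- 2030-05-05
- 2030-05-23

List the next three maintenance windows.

2030-06-15, 2030-07-13, 2030-08-15

Intervals are 3, 8, 13, 18 days — an arithmetic progression with common difference 5.
Next gap: 23 days. 2030-05-23 + 23 days = 2030-06-15.
Next gap: 28 days. 2030-06-15 + 28 days = 2030-07-13.
Next gap: 33 days. 2030-07-13 + 33 days = 2030-08-15.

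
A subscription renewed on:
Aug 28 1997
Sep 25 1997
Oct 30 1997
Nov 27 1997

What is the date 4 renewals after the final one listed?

Mar 26 1998

All Thursdays; the gaps (28, 35, 28) vary with month length.
This is the last Thursday of each month.
December 1997 ends with Thursday Dec 25 1997.
Last Thursday of January 1998: Jan 29 1998.
Last Thursday of February 1998: Feb 26 1998.
Last Thursday of March 1998: Mar 26 1998.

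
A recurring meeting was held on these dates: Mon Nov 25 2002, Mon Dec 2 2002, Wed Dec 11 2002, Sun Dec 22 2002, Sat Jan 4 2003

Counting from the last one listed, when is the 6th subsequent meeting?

Intervals are 7, 9, 11, 13 days — an arithmetic progression with common difference 2.
Next gap: 15 days. Sat Jan 4 2003 + 15 days = Sun Jan 19 2003.
Next gap: 17 days. Sun Jan 19 2003 + 17 days = Wed Feb 5 2003.
Next gap: 19 days. Wed Feb 5 2003 + 19 days = Mon Feb 24 2003.
Next gap: 21 days. Mon Feb 24 2003 + 21 days = Mon Mar 17 2003.
Next gap: 23 days. Mon Mar 17 2003 + 23 days = Wed Apr 9 2003.
Next gap: 25 days. Wed Apr 9 2003 + 25 days = Sun May 4 2003.

Sun May 4 2003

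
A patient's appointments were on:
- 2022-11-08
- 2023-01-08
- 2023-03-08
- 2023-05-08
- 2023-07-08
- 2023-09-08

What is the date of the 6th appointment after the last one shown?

2024-09-08

The day-of-month is always 8 (61, 59, 61, 61, 62 days between events).
So this recurs on the 8th of every 2 months.
November 2023: 2023-11-08.
Next: January 2024 → 2024-01-08.
Next: March 2024 → 2024-03-08.
May 2024: 2024-05-08.
Next: July 2024 → 2024-07-08.
September 2024: 2024-09-08.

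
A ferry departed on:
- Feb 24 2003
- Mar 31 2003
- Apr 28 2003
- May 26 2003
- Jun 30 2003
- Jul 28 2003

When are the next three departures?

Aug 25 2003, Sep 29 2003, Oct 27 2003

Every date is a Monday; gaps 35, 28, 28, 35, 28 days.
Each is the last Monday of its month (at least one falls on the 29th or later, ruling out '4th Monday').
Last Monday of August 2003: Aug 25 2003.
September 2003 ends with Monday Sep 29 2003.
Last Monday of October 2003: Oct 27 2003.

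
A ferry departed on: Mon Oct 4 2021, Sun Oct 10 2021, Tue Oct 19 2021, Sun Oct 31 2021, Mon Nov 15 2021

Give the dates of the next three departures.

Fri Dec 3 2021, Fri Dec 24 2021, Mon Jan 17 2022

Gaps: 6, 9, 12, 15 days — each gap is 3 larger than the previous one.
Next gap: 18 days. Mon Nov 15 2021 + 18 days = Fri Dec 3 2021.
Next gap: 21 days. Fri Dec 3 2021 + 21 days = Fri Dec 24 2021.
Next gap: 24 days. Fri Dec 24 2021 + 24 days = Mon Jan 17 2022.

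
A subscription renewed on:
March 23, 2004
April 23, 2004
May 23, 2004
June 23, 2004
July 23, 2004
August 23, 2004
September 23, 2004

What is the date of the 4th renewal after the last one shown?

January 23, 2005

The day-of-month is always 23 (31, 30, 31, 30, 31, 31 days between events).
So this recurs on the 23rd of each month.
October 2004: October 23, 2004.
Next: November 2004 → November 23, 2004.
December 2004: December 23, 2004.
Next: January 2005 → January 23, 2005.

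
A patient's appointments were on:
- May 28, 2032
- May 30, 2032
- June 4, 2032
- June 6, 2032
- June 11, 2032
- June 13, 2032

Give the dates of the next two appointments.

Every event lands on a Friday or Sunday (gaps cycle 2, 5, 2, 5, 2).
So the schedule is: every Friday and Sunday.
Next Friday: June 18, 2032.
Next Sunday: June 20, 2032.

June 18, 2032; June 20, 2032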